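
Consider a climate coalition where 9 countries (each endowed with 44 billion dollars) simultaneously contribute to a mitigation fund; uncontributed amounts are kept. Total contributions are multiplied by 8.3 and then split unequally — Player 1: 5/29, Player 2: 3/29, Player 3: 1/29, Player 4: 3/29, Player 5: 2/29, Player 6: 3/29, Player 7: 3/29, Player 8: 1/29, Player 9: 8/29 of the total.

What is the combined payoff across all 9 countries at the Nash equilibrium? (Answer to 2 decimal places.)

Player j's private return per contributed unit is 8.3 × (j's share). Contributing is weakly dominant for j when that share is at least 1/8.3 = 0.1205, and contributing 0 is dominant otherwise.
The shares above 0.1205 belong to Player 1 and Player 9, contributing 44 each; the remaining 7 contribute 0. Total contributed: 88.
The mitigation fund pays out 8.3 × 88 = 730.40 in total (split across the unequal shares, but the aggregate is all that matters for the group sum).
The 7 free-riders keep 44 each, adding 308. Group total = 308 + 730.40 = 1038.40.

1038.40 billion dollars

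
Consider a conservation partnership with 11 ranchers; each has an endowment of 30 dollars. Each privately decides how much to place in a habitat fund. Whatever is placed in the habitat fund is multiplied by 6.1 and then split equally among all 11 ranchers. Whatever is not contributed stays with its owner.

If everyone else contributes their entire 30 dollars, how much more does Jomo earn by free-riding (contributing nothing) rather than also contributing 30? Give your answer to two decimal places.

13.36 dollars

Switching from a contribution of 30 to 0 lets Jomo keep an extra 30 dollars, but lowers the habitat fund by 30, which costs Jomo their own share of that drop: 6.1/11 × 30 = 16.64.
Net gain = 30 − 16.64 = 13.36. The private return per contributed unit (0.5545) is below 1, so free-riding is indeed the best response regardless of what the others do.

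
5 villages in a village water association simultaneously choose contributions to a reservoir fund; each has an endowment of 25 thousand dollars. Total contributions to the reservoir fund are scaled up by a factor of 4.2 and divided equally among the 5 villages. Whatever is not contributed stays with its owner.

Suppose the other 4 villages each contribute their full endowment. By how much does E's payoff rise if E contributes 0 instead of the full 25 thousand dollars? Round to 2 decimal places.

Switching from a contribution of 25 to 0 lets E keep an extra 25 thousand dollars, but lowers the reservoir fund by 25, which costs E their own share of that drop: 4.2/5 × 25 = 21.00.
Net gain = 25 − 21.00 = 4.00. The private return per contributed unit (0.8400) is below 1, so free-riding is indeed the best response regardless of what the others do.

4.00 thousand dollars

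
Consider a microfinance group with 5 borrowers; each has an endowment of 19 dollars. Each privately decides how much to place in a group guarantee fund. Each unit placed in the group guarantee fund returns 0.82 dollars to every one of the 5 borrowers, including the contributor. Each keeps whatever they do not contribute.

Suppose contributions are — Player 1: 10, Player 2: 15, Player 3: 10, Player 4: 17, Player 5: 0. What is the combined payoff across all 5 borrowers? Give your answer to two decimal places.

256.20 dollars

Total contributed: 10 + 15 + 10 + 17 + 0 = 52; total kept: 5 × 19 − 52 = 43.
The group guarantee fund pays out 0.82 × 5 × 52 = 213.20 in aggregate.
Group total = 43 + 213.20 = 256.20.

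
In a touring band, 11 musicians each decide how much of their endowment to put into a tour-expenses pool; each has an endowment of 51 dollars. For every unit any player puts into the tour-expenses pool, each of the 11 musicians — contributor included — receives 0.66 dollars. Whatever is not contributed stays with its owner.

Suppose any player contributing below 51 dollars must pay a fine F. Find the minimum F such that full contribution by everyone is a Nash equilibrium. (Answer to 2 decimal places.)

17.34 dollars

Given the others contribute fully, the best deviation is to contribute 0 (any partial contribution still incurs the fine and gives up units whose private return 0.66 is below 1).
Deviating from 51 to 0 saves 51 dollars but forfeits the deviator's share of the drop in the tour-expenses pool: 0.66 × 51 = 33.66.
So the deviation gain is 51 − 33.66 = 17.34, and the fine must be at least 17.34 dollars to wipe it out.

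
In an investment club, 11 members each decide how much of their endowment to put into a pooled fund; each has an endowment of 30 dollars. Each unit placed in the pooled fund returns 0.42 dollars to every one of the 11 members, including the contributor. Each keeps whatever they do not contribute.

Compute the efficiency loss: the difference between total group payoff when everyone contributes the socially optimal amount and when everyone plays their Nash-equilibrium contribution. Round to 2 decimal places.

The private return per contributed unit is 0.42 < 1, so contributing 0 is dominant for every player. At the Nash equilibrium everyone keeps their 30, and the group total is 11 × 30 = 330.
Each contributed unit returns 4.620 to the group as a whole (0.42 to each of 11 players), which exceeds 1, so the social optimum is full contribution: group total = 4.620 × 330 = 1524.60.
Efficiency loss = 1524.60 − 330 = 1194.60.

1194.60 dollars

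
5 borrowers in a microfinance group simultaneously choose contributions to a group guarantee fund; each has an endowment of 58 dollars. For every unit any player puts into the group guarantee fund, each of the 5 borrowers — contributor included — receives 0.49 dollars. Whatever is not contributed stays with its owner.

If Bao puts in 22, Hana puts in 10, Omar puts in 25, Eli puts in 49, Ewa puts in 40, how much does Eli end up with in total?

80.54 dollars

Total contributed: 22 + 10 + 25 + 49 + 40 = 146.
Each receives 0.49 × 146 = 71.54 from the group guarantee fund.
Eli keeps 58 − 49 = 9, so Eli's payoff is 9 + 71.54 = 80.54.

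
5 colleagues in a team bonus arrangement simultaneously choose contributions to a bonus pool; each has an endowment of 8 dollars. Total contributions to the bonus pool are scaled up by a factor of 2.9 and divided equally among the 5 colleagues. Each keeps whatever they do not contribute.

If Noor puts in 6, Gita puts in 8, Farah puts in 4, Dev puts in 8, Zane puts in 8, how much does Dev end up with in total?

Total contributed: 6 + 8 + 4 + 8 + 8 = 34.
Each receives 2.9 × 34 / 5 = 19.72 from the bonus pool.
Dev keeps 8 − 8 = 0, so Dev's payoff is 0 + 19.72 = 19.72.

19.72 dollars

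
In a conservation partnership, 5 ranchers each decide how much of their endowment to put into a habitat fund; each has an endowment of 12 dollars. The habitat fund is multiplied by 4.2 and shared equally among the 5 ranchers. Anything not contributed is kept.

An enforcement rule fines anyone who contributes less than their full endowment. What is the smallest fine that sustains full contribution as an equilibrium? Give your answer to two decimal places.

Given the others contribute fully, the best deviation is to contribute 0 (any partial contribution still incurs the fine and gives up units whose private return 0.8400 is below 1).
Deviating from 12 to 0 saves 12 dollars but forfeits the deviator's share of the drop in the habitat fund: 4.2/5 × 12 = 10.08.
So the deviation gain is 12 − 10.08 = 1.92, and the fine must be at least 1.92 dollars to wipe it out.

1.92 dollars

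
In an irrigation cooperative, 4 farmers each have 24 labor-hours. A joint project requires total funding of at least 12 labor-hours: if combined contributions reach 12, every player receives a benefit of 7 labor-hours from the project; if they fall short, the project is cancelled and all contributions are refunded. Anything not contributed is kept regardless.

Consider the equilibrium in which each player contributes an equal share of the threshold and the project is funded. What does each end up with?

28 labor-hours

Equal share of the threshold: 12/4 = 3.
At this profile no one gains by cutting their contribution: any cut drops the total below 12, the project is cancelled, contributions are refunded, and the deviator ends with 24, which is less than 24 − 3 + 7 = 28. Contributing more than 3 just wastes the excess. So contributing exactly 3 is a best response.
Each player's payoff: 24 − 3 + 7 = 28.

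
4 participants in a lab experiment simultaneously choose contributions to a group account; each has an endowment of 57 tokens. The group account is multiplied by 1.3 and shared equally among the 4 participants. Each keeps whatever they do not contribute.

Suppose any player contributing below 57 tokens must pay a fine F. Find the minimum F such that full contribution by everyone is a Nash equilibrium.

38.48 tokens

Given the others contribute fully, the best deviation is to contribute 0 (any partial contribution still incurs the fine and gives up units whose private return 0.3250 is below 1).
Deviating from 57 to 0 saves 57 tokens but forfeits the deviator's share of the drop in the group account: 1.3/4 × 57 = 18.52.
So the deviation gain is 57 − 18.52 = 38.48, and the fine must be at least 38.48 tokens to wipe it out.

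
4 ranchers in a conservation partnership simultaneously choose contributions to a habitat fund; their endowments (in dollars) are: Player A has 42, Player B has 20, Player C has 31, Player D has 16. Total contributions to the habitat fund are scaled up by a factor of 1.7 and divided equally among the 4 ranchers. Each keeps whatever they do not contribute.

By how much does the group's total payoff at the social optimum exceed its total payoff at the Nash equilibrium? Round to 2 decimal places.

The private return per contributed unit is 1.7/4 = 0.4250 < 1 for every player regardless of endowment, so the Nash equilibrium is zero contribution and the group total is Σ E_j = 42 + 20 + 31 + 16 = 109.
Each contributed unit returns 1.700 to the group, so the social optimum is full contribution by everyone: group total = 1.700 × 109 = 185.30.
Efficiency loss = (1.700 − 1) × 109 = 76.30.

76.30 dollars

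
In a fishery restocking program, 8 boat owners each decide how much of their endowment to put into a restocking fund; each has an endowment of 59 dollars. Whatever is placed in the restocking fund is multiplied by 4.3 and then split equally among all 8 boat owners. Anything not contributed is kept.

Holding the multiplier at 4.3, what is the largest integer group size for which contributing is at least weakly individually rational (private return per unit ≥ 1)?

4

Private return per unit is 4.3/(group size), which is ≥ 1 whenever the group size is ≤ 4.3.
The largest such integer is 4.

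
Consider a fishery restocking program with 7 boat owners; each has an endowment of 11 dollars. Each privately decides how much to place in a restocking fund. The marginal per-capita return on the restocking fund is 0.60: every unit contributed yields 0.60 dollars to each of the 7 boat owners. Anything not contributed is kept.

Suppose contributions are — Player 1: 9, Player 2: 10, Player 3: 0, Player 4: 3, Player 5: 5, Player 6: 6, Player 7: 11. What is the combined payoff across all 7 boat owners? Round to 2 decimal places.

217.80 dollars

Total contributed: 9 + 10 + 0 + 3 + 5 + 6 + 11 = 44; total kept: 7 × 11 − 44 = 33.
The restocking fund pays out 0.60 × 7 × 44 = 184.80 in aggregate.
Group total = 33 + 184.80 = 217.80.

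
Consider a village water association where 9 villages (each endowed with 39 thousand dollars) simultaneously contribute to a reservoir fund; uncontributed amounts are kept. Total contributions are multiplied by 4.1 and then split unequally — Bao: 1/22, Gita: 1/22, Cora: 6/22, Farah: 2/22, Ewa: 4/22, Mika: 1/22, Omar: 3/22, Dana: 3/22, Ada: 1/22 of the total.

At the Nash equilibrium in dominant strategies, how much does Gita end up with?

Player j's private return per contributed unit is 4.1 × (j's share). Contributing is weakly dominant for j when that share is at least 1/4.1 = 0.2439, and contributing 0 is dominant otherwise.
Only Cora (6/22) clears that bar, contributing 39; the remaining 8 contribute 0. Total contributed: 39.
Gita keeps 39 and receives 4.1 × 39 × 1/22 = 7.27 from the reservoir fund, for a payoff of 46.27.

46.27 thousand dollars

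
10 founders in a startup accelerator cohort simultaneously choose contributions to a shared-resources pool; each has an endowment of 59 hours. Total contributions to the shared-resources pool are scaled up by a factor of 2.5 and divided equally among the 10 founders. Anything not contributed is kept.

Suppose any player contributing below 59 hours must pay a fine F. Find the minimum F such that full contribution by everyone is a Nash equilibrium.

44.25 hours

Given the others contribute fully, the best deviation is to contribute 0 (any partial contribution still incurs the fine and gives up units whose private return 0.2500 is below 1).
Deviating from 59 to 0 saves 59 hours but forfeits the deviator's share of the drop in the shared-resources pool: 2.5/10 × 59 = 14.75.
So the deviation gain is 59 − 14.75 = 44.25, and the fine must be at least 44.25 hours to wipe it out.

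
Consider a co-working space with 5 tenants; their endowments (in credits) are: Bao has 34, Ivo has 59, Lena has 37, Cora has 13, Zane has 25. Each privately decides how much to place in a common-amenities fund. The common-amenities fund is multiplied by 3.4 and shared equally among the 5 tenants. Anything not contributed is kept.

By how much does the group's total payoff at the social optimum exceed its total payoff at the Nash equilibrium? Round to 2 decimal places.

The private return per contributed unit is 3.4/5 = 0.6800 < 1 for every player regardless of endowment, so the Nash equilibrium is zero contribution and the group total is Σ E_j = 34 + 59 + 37 + 13 + 25 = 168.
Each contributed unit returns 3.400 to the group, so the social optimum is full contribution by everyone: group total = 3.400 × 168 = 571.20.
Efficiency loss = (3.400 − 1) × 168 = 403.20.

403.20 credits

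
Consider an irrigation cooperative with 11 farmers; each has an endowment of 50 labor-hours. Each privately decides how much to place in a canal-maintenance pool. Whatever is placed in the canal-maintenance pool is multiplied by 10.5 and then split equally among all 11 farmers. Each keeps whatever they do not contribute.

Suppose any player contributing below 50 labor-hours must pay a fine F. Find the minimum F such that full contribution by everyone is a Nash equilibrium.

Given the others contribute fully, the best deviation is to contribute 0 (any partial contribution still incurs the fine and gives up units whose private return 0.9545 is below 1).
Deviating from 50 to 0 saves 50 labor-hours but forfeits the deviator's share of the drop in the canal-maintenance pool: 10.5/11 × 50 = 47.73.
So the deviation gain is 50 − 47.73 = 2.27, and the fine must be at least 2.27 labor-hours to wipe it out.

2.27 labor-hours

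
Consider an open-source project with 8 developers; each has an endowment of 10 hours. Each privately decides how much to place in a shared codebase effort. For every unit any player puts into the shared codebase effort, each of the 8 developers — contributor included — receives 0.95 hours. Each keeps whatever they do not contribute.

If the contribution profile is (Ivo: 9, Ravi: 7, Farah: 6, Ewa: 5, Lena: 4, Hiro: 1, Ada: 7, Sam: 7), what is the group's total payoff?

Total contributed: 9 + 7 + 6 + 5 + 4 + 1 + 7 + 7 = 46; total kept: 8 × 10 − 46 = 34.
The shared codebase effort pays out 0.95 × 8 × 46 = 349.60 in aggregate.
Group total = 34 + 349.60 = 383.60.

383.60 hours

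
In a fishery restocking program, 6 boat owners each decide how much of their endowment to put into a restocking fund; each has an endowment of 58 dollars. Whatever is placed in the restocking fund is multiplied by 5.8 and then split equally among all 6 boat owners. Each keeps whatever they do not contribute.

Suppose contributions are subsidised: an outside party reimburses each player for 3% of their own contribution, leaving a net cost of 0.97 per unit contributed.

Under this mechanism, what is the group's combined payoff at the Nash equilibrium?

With the mechanism, a contributed unit returns (5.8/6) / 0.97 = 0.9966 per unit of net cost — still below 1 — so contributing 0 remains dominant for every player.
Everyone keeps their endowment and the group total is 6 × 58 = 348.

348.00 dollars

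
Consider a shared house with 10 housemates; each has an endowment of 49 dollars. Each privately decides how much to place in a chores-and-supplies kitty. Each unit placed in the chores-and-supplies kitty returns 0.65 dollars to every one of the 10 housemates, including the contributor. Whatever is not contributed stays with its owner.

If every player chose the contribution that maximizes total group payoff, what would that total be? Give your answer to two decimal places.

Each contributed unit returns 6.500 to the group as a whole (0.65 to each of 10 players), which exceeds 1, so the social optimum is full contribution: group total = 6.500 × 490 = 3185.00.

3185.00 dollars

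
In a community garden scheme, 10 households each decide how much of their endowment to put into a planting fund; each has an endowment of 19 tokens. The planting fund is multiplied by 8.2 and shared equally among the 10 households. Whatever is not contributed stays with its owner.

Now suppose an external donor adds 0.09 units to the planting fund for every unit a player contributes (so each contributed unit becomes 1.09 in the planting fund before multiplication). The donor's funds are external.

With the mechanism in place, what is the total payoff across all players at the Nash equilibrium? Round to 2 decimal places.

190.00 tokens

With the mechanism, a contributed unit returns 8.2 × 1.09 / 10 = 0.8938 per unit of net cost — still below 1 — so contributing 0 remains dominant for every player.
Everyone keeps their endowment and the group total is 10 × 19 = 190.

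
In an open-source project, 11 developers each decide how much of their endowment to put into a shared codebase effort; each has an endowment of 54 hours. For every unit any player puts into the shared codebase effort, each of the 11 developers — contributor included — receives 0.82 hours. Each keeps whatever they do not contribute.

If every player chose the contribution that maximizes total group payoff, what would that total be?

Each contributed unit returns 9.020 to the group as a whole (0.82 to each of 11 players), which exceeds 1, so the social optimum is full contribution: group total = 9.020 × 594 = 5357.88.

5357.88 hours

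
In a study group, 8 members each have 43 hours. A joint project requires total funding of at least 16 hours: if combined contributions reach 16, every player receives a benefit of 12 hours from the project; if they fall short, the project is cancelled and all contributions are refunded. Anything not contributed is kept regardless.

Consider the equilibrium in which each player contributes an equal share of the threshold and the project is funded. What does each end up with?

53 hours

Equal share of the threshold: 16/8 = 2.
At this profile no one gains by cutting their contribution: any cut drops the total below 16, the project is cancelled, contributions are refunded, and the deviator ends with 43, which is less than 43 − 2 + 12 = 53. Contributing more than 2 just wastes the excess. So contributing exactly 2 is a best response.
Each player's payoff: 43 − 2 + 12 = 53.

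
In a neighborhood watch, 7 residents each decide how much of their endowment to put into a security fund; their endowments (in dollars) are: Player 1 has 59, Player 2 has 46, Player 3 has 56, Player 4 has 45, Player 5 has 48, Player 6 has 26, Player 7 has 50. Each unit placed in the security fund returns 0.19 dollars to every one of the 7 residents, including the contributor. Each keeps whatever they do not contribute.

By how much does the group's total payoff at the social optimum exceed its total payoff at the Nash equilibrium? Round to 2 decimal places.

The private return per contributed unit is 0.19 < 1 for everyone, so the Nash equilibrium is zero contribution and the group total is Σ E_j = 59 + 46 + 56 + 45 + 48 + 26 + 50 = 330.
Each contributed unit returns 1.330 to the group, so the social optimum is full contribution by everyone: group total = 1.330 × 330 = 438.90.
Efficiency loss = (1.330 − 1) × 330 = 108.90.

108.90 dollars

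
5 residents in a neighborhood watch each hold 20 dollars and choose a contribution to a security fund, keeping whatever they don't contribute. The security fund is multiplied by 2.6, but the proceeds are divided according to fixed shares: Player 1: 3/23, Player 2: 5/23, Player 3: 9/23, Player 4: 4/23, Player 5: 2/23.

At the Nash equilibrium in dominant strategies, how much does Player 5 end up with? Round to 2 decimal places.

Each unit j contributes comes back to j as 2.6 × (j's share), so j prefers to contribute only if that share exceeds 1/2.6 = 0.3846; otherwise keeping the unit dominates.
Only Player 3 (9/23) clears that bar, contributing 20; the remaining 4 contribute 0. Total contributed: 20.
Player 5 keeps 20 and receives 2.6 × 20 × 2/23 = 4.52 from the security fund, for a payoff of 24.52.

24.52 dollars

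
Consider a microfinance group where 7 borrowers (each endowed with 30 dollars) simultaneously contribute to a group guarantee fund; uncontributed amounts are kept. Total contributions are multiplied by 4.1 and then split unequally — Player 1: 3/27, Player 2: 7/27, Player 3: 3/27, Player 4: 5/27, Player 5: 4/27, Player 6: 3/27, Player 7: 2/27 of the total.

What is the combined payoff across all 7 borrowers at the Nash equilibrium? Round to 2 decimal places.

Player j's private return per contributed unit is 4.1 × (j's share). Contributing is weakly dominant for j when that share is at least 1/4.1 = 0.2439, and contributing 0 is dominant otherwise.
Only Player 2 (7/27) clears that bar, contributing 30; the remaining 6 contribute 0. Total contributed: 30.
The group guarantee fund pays out 4.1 × 30 = 123.00 in total (split across the unequal shares, but the aggregate is all that matters for the group sum).
The 6 free-riders keep 30 each, adding 180. Group total = 180 + 123.00 = 303.00.

303.00 dollars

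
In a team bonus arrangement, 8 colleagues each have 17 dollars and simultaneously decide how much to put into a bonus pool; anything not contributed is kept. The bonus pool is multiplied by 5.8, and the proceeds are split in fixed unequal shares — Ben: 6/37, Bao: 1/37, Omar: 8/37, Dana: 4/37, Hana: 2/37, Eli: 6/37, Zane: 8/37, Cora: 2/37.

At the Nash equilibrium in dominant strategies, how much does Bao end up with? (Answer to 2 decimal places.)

For player j, contributing a unit is worthwhile iff 5.8 × (j's share) ≥ 1, i.e. iff j's share is at least 0.1724.
The shares above 0.1724 belong to Omar and Zane, contributing 17 each; the remaining 6 contribute 0. Total contributed: 34.
Bao keeps 17 and receives 5.8 × 34 × 1/37 = 5.33 from the bonus pool, for a payoff of 22.33.

22.33 dollars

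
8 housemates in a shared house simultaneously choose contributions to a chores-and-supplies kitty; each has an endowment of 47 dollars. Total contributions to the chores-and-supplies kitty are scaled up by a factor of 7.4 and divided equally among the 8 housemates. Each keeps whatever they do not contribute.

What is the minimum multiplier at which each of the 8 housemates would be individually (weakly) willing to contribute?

A contributed unit returns (multiplier)/8 to its contributor.
This reaches 1 exactly when the multiplier is 8.

8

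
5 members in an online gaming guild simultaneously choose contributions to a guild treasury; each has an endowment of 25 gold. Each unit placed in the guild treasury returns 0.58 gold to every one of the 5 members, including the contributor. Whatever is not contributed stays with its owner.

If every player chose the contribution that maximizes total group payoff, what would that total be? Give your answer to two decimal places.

Each contributed unit returns 2.900 to the group as a whole (0.58 to each of 5 players), which exceeds 1, so the social optimum is full contribution: group total = 2.900 × 125 = 362.50.

362.50 gold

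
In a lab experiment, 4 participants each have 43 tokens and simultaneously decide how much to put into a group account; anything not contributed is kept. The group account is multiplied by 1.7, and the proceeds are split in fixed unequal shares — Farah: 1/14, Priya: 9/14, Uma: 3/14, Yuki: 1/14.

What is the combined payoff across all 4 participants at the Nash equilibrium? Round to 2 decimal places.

202.10 tokens

A player with share s gets back 1.7·s per unit contributed, so full contribution is dominant for anyone with s > 1/1.7 = 0.5882 and zero contribution is dominant for anyone below.
The only share above 0.5882 is Priya's 9/14, contributing 43; the remaining 3 contribute 0. Total contributed: 43.
The group account pays out 1.7 × 43 = 73.10 in total (split across the unequal shares, but the aggregate is all that matters for the group sum).
The 3 free-riders keep 43 each, adding 129. Group total = 129 + 73.10 = 202.10.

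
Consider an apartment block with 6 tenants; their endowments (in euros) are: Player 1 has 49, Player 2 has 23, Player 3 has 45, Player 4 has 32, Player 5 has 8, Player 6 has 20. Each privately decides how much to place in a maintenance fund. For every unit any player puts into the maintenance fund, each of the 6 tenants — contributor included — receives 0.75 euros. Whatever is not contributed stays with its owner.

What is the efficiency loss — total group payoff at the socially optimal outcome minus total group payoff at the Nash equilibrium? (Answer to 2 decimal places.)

619.50 euros

The private return per contributed unit is 0.75 < 1 for everyone, so the Nash equilibrium is zero contribution and the group total is Σ E_j = 49 + 23 + 45 + 32 + 8 + 20 = 177.
Each contributed unit returns 4.500 to the group, so the social optimum is full contribution by everyone: group total = 4.500 × 177 = 796.50.
Efficiency loss = (4.500 − 1) × 177 = 619.50.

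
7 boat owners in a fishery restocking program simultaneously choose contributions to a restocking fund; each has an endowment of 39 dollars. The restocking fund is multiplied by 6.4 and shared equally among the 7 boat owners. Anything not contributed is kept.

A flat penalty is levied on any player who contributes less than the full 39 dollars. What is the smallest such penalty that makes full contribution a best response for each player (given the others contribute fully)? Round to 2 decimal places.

3.34 dollars

Given the others contribute fully, the best deviation is to contribute 0 (any partial contribution still incurs the fine and gives up units whose private return 0.9143 is below 1).
Deviating from 39 to 0 saves 39 dollars but forfeits the deviator's share of the drop in the restocking fund: 6.4/7 × 39 = 35.66.
So the deviation gain is 39 − 35.66 = 3.34, and the fine must be at least 3.34 dollars to wipe it out.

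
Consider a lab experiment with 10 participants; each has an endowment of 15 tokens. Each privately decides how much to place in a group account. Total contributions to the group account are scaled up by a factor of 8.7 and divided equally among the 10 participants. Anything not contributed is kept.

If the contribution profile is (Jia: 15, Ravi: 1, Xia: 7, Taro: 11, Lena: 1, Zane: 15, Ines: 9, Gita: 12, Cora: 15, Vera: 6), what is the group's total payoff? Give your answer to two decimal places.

Total contributed: 15 + 1 + 7 + 11 + 1 + 15 + 9 + 12 + 15 + 6 = 92; total kept: 10 × 15 − 92 = 58.
The group account pays out 8.7 × 92 = 800.40 in aggregate.
Group total = 58 + 800.40 = 858.40.

858.40 tokens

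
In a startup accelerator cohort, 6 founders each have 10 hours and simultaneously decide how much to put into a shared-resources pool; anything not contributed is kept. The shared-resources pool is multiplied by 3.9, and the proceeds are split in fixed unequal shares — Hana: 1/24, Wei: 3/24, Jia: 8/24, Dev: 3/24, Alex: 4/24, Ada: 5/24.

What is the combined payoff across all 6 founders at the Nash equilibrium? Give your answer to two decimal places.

Player j's private return per contributed unit is 3.9 × (j's share). Contributing is weakly dominant for j when that share is at least 1/3.9 = 0.2564, and contributing 0 is dominant otherwise.
Only Jia (8/24) clears that bar, contributing 10; the remaining 5 contribute 0. Total contributed: 10.
The shared-resources pool pays out 3.9 × 10 = 39.00 in total (split across the unequal shares, but the aggregate is all that matters for the group sum).
The 5 free-riders keep 10 each, adding 50. Group total = 50 + 39.00 = 89.00.

89.00 hours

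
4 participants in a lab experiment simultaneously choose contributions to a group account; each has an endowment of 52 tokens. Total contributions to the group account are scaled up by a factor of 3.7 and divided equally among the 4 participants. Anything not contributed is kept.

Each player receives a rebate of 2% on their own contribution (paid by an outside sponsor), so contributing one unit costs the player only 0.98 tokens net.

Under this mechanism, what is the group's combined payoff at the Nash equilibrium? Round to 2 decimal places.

With the mechanism, a contributed unit returns (3.7/4) / 0.98 = 0.9439 per unit of net cost — still below 1 — so contributing 0 remains dominant for every player.
Everyone keeps their endowment and the group total is 4 × 52 = 208.

208.00 tokens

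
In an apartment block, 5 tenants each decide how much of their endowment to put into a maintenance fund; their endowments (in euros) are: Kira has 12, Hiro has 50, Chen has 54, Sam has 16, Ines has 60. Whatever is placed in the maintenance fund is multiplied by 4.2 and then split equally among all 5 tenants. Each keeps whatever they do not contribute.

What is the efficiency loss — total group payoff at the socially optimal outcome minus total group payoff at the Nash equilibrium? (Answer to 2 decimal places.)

The private return per contributed unit is 4.2/5 = 0.8400 < 1 for every player regardless of endowment, so the Nash equilibrium is zero contribution and the group total is Σ E_j = 12 + 50 + 54 + 16 + 60 = 192.
Each contributed unit returns 4.200 to the group, so the social optimum is full contribution by everyone: group total = 4.200 × 192 = 806.40.
Efficiency loss = (4.200 − 1) × 192 = 614.40.

614.40 euros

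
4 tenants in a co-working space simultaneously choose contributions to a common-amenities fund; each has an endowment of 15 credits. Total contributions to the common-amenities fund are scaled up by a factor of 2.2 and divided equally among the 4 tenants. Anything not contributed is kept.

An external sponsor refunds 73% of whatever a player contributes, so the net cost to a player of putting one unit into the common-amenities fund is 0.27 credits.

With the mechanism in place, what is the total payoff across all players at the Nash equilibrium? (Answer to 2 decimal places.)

Under the mechanism each unit contributed yields (2.2/4) / 0.27 = 2.0370 back to its contributor per unit of net cost, which exceeds 1, making full contribution the dominant choice for everyone.
So the Nash equilibrium is full contribution by all 4; the group earns 4 × (15 × 0.73 + 2.2 × 15) = 175.80.

175.80 credits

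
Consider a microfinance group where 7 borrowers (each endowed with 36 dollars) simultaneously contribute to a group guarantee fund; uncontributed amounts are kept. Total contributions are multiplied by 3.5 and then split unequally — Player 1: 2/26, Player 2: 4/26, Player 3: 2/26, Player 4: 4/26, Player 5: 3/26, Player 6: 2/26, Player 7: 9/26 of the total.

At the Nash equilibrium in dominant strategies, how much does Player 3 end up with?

45.69 dollars

Player j's private return per contributed unit is 3.5 × (j's share). Contributing is weakly dominant for j when that share is at least 1/3.5 = 0.2857, and contributing 0 is dominant otherwise.
The only share above 0.2857 is Player 7's 9/26, contributing 36; the remaining 6 contribute 0. Total contributed: 36.
Player 3 keeps 36 and receives 3.5 × 36 × 2/26 = 9.69 from the group guarantee fund, for a payoff of 45.69.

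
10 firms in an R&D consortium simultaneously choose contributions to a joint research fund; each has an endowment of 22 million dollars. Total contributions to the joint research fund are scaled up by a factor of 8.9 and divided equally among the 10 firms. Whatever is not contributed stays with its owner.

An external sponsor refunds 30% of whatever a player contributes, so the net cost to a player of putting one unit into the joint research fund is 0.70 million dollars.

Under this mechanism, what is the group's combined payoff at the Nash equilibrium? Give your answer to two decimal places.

2024.00 million dollars

Under the mechanism each unit contributed yields (8.9/10) / 0.70 = 1.2714 back to its contributor per unit of net cost, which exceeds 1, making full contribution the dominant choice for everyone.
At the Nash equilibrium everyone contributes 22. Group total payoff = 10 × (22 × 0.30 + 8.9 × 22) = 2024.00.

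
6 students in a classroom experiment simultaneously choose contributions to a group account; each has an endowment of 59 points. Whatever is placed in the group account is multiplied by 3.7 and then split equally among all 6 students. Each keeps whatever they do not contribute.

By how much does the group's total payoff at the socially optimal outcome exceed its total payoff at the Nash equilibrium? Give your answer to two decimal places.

Each contributed unit returns 3.7/6 = 0.6167 to its contributor — below 1 — so contributing 0 is dominant for every player. At the Nash equilibrium everyone keeps their 59, and the group total is 6 × 59 = 354.
Each contributed unit returns 3.700 to the group as a whole (0.6167 to each of 6 players), which exceeds 1, so the social optimum is full contribution: group total = 3.700 × 354 = 1309.80.
Efficiency loss = 1309.80 − 354 = 955.80.

955.80 points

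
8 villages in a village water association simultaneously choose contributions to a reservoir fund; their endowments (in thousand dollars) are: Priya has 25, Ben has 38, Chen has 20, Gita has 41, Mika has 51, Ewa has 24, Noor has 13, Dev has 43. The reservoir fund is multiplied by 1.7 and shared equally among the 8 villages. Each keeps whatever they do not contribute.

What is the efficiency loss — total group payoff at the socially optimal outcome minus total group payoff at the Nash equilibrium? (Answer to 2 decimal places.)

The private return per contributed unit is 1.7/8 = 0.2125 < 1 for every player regardless of endowment, so the Nash equilibrium is zero contribution and the group total is Σ E_j = 25 + 38 + 20 + 41 + 51 + 24 + 13 + 43 = 255.
Each contributed unit returns 1.700 to the group, so the social optimum is full contribution by everyone: group total = 1.700 × 255 = 433.50.
Efficiency loss = (1.700 − 1) × 255 = 178.50.

178.50 thousand dollars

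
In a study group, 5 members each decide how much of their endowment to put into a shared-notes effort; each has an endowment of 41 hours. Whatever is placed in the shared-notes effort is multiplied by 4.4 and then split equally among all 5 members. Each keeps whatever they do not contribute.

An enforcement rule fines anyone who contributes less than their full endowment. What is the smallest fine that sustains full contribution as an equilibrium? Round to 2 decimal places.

Given the others contribute fully, the best deviation is to contribute 0 (any partial contribution still incurs the fine and gives up units whose private return 0.8800 is below 1).
Deviating from 41 to 0 saves 41 hours but forfeits the deviator's share of the drop in the shared-notes effort: 4.4/5 × 41 = 36.08.
So the deviation gain is 41 − 36.08 = 4.92, and the fine must be at least 4.92 hours to wipe it out.

4.92 hours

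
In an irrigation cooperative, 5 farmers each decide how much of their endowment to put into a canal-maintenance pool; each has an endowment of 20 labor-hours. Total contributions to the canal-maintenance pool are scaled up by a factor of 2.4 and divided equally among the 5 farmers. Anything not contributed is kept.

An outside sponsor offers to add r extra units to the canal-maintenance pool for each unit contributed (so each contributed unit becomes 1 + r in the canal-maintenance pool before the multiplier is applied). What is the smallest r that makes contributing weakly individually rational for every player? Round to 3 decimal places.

With matching at rate r, one contributed unit becomes (1 + r) in the canal-maintenance pool and returns 2.4 × (1 + r) / 5 to the contributor.
Setting this equal to 1: 1 + r = 5/2.4 = 2.0833.
So the minimum matching rate is r = 2.0833 − 1 = 1.083.

1.083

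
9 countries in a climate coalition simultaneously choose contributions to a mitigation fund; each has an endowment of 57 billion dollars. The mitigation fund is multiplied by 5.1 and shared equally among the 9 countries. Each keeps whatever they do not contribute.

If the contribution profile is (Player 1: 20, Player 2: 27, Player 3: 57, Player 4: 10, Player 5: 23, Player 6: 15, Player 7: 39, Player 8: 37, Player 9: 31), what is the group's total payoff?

1574.90 billion dollars

Total contributed: 20 + 27 + 57 + 10 + 23 + 15 + 39 + 37 + 31 = 259; total kept: 9 × 57 − 259 = 254.
The mitigation fund pays out 5.1 × 259 = 1320.90 in aggregate.
Group total = 254 + 1320.90 = 1574.90.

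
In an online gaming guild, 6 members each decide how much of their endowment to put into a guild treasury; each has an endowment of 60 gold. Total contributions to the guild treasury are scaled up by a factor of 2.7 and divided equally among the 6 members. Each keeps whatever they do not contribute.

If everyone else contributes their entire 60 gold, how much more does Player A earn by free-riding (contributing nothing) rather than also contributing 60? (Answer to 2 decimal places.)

33.00 gold

Switching from a contribution of 60 to 0 lets Player A keep an extra 60 gold, but lowers the guild treasury by 60, which costs Player A their own share of that drop: 2.7/6 × 60 = 27.00.
Net gain = 60 − 27.00 = 33.00. The private return per contributed unit (0.4500) is below 1, so free-riding is indeed the best response regardless of what the others do.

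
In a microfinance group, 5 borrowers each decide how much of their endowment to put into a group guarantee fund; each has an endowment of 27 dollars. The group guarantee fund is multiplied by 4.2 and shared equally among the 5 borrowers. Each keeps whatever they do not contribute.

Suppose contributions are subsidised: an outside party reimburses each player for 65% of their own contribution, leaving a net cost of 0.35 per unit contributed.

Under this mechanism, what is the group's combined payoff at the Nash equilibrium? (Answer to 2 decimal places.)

654.75 dollars

The effective private return per unit is now (4.2/5) / 0.35 = 2.4000 > 1, so every player's dominant strategy flips to full contribution.
At the Nash equilibrium everyone contributes 27. Group total payoff = 5 × (27 × 0.65 + 4.2 × 27) = 654.75.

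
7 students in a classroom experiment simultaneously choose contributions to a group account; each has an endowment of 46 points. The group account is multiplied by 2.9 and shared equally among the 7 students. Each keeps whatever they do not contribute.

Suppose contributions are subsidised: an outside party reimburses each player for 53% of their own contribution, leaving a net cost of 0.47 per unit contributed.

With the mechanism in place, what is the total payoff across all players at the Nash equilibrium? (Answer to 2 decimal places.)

The effective private return is (2.9/7) / 0.47 = 0.8815, which is still under 1, so the mechanism doesn't change anyone's dominant strategy: zero contribution.
Everyone keeps their endowment and the group total is 7 × 46 = 322.

322.00 points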